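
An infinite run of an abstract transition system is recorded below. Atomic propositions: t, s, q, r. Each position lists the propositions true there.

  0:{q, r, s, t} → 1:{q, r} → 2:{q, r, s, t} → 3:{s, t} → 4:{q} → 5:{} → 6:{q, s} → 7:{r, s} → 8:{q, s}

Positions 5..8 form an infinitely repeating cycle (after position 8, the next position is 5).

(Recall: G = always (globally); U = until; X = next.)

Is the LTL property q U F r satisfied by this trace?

Walking from position 0: F r first holds at position 0, and q holds at every earlier position along the way, so q U F r holds.

Yes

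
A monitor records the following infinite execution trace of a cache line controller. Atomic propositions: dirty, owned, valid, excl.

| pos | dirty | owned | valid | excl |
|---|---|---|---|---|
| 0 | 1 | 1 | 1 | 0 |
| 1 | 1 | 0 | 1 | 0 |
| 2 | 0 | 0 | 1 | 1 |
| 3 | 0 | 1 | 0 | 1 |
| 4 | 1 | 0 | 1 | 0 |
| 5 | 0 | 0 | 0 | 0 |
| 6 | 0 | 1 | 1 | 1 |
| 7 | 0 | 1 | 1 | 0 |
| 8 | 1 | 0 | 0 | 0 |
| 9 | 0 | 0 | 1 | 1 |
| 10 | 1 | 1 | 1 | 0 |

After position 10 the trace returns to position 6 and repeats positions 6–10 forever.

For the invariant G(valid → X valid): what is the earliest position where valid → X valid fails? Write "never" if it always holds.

Check valid → X valid at each position in order: 0 ✓, 1 ✓.
At position 2 the labels are {excl, valid} and the next position 3 has {excl, owned}, so valid → X valid is false there. This is the first violation.

2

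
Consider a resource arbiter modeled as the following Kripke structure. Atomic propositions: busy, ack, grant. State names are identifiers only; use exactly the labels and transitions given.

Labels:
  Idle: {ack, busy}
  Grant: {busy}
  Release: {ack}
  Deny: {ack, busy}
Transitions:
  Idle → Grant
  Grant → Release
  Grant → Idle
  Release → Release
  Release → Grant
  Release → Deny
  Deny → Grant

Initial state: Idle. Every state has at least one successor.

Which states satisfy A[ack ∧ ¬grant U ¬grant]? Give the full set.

States satisfying ack ∧ ¬grant: {Idle, Release, Deny}.
States satisfying ¬grant: {Idle, Grant, Release, Deny}.
States satisfying A[ack ∧ ¬grant U ¬grant]: {Idle, Grant, Release, Deny}.

{Idle, Grant, Release, Deny}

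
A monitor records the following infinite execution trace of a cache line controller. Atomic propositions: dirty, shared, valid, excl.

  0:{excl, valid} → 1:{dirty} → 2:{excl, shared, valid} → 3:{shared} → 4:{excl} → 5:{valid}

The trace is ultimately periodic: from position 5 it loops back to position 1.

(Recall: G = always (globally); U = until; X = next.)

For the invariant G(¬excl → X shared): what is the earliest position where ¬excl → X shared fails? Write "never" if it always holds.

3

Check ¬excl → X shared at each position in order: 0 ✓, 1 ✓, 2 ✓.
At position 3 the labels are {shared} and the next position 4 has {excl}, so ¬excl → X shared is false there. This is the first violation.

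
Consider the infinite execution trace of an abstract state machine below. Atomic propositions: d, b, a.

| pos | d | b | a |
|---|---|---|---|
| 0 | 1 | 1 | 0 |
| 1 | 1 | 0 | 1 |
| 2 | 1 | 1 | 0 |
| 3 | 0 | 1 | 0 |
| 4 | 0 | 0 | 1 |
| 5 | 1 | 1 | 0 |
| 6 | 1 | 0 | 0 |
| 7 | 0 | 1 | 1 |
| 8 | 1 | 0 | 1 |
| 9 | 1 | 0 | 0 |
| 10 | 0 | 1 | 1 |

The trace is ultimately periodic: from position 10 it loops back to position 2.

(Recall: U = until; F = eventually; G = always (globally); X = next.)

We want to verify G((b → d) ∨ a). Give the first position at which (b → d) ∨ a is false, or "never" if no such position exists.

Check (b → d) ∨ a at each position in order: 0 ✓, 1 ✓, 2 ✓.
At position 3 the labels are {b}, so (b → d) ∨ a is false there. This is the first violation.

3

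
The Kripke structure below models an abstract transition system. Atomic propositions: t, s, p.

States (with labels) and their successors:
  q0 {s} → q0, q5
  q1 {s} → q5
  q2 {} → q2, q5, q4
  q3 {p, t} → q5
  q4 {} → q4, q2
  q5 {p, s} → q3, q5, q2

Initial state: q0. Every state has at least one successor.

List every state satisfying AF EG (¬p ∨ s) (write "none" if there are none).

States satisfying EG (¬p ∨ s): {q0, q1, q2, q4, q5}.
States satisfying AF EG (¬p ∨ s): {q0, q1, q2, q3, q4, q5}.

{q0, q1, q2, q3, q4, q5}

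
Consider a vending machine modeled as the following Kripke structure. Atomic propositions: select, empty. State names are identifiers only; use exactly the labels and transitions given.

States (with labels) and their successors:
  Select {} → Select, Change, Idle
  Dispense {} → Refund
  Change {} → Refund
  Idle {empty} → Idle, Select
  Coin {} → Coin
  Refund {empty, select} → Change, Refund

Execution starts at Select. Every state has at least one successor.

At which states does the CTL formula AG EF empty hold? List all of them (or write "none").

{Select, Dispense, Change, Idle, Refund}

States satisfying EF empty: {Select, Dispense, Change, Idle, Refund}.
States satisfying AG EF empty: {Select, Dispense, Change, Idle, Refund}.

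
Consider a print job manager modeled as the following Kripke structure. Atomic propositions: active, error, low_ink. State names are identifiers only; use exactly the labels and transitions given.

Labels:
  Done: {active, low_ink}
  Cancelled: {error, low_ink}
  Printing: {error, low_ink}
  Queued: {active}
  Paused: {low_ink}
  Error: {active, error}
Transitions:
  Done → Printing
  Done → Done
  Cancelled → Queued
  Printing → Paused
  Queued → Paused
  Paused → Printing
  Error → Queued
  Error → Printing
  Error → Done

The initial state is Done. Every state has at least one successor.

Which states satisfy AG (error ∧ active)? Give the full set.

States satisfying error ∧ active: {Error}.
States satisfying AG (error ∧ active): ∅.

none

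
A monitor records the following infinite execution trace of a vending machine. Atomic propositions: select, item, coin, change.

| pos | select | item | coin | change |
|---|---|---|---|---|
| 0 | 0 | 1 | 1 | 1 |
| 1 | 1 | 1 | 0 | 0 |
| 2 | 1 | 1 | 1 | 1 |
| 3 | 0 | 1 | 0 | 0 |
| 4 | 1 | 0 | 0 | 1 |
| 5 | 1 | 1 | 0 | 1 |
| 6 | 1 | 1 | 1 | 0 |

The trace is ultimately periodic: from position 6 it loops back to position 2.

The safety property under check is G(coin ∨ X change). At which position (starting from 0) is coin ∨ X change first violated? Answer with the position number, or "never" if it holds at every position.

Check coin ∨ X change at each position in order: 0 ✓, 1 ✓, 2 ✓, 3 ✓, 4 ✓.
At position 5 the labels are {change, item, select} and the next position 6 has {coin, item, select}, so coin ∨ X change is false there. This is the first violation.

5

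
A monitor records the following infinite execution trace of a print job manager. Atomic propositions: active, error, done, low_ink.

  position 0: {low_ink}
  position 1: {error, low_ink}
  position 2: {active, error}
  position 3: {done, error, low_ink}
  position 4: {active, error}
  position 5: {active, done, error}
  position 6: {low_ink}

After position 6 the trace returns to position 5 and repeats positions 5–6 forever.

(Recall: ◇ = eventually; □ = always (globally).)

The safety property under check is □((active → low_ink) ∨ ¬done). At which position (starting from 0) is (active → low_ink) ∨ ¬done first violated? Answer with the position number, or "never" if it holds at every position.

Check (active → low_ink) ∨ ¬done at each position in order: 0 ✓, 1 ✓, 2 ✓, 3 ✓, 4 ✓.
At position 5 the labels are {active, done, error}, so (active → low_ink) ∨ ¬done is false there. This is the first violation.

5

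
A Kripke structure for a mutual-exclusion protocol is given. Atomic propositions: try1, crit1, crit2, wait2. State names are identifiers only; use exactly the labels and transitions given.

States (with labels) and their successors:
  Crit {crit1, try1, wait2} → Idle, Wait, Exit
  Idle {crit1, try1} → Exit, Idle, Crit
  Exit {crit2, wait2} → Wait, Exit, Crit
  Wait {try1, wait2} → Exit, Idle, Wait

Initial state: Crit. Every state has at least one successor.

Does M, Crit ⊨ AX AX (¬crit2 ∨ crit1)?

States satisfying AX (¬crit2 ∨ crit1): ∅.
States satisfying AX AX (¬crit2 ∨ crit1): ∅.
Crit ∉ Sat(AX AX (¬crit2 ∨ crit1)).

No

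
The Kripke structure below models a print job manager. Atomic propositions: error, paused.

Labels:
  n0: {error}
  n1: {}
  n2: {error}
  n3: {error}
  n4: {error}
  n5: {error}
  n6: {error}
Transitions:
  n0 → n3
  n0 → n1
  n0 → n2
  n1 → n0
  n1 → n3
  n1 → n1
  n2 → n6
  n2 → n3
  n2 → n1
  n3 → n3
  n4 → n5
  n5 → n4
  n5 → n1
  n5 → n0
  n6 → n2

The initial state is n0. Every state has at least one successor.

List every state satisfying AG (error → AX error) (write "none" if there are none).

States satisfying error → AX error: {n1, n3, n4, n6}.
States satisfying AG (error → AX error): {n3}.

{n3}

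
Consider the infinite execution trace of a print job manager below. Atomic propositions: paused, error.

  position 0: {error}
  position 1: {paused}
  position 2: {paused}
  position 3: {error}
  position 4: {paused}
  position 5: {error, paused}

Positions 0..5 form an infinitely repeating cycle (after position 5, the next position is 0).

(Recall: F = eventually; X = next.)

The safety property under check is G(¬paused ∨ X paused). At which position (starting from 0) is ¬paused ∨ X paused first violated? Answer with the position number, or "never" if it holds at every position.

Check ¬paused ∨ X paused at each position in order: 0 ✓, 1 ✓.
At position 2 the labels are {paused} and the next position 3 has {error}, so ¬paused ∨ X paused is false there. This is the first violation.

2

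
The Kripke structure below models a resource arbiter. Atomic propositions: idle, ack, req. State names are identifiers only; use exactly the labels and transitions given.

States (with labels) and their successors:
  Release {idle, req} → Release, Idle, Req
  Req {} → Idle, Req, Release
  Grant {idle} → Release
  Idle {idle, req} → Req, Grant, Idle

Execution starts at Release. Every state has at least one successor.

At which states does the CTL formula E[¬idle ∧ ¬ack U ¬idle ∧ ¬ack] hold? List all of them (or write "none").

States satisfying ¬idle ∧ ¬ack: {Req}.
States satisfying E[¬idle ∧ ¬ack U ¬idle ∧ ¬ack]: {Req}.

{Req}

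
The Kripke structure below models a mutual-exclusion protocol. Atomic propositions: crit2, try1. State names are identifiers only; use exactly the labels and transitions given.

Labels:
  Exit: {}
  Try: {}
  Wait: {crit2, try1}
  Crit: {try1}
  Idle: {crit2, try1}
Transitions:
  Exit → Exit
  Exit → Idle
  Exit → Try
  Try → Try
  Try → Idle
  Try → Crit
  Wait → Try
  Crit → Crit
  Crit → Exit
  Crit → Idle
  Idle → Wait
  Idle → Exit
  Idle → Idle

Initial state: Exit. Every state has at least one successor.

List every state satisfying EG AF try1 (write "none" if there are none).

States satisfying AF try1: {Wait, Crit, Idle}.
States satisfying EG AF try1: {Crit, Idle}.

{Crit, Idle}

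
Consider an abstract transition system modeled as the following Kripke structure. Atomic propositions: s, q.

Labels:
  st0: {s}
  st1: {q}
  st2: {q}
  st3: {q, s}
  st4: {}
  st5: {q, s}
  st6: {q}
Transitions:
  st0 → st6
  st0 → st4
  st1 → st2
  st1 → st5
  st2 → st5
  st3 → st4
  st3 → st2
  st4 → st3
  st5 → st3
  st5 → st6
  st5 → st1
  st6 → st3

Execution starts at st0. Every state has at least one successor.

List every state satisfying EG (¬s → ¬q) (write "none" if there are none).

States satisfying ¬s → ¬q: {st0, st3, st4, st5}.
States satisfying EG (¬s → ¬q): {st0, st3, st4, st5}.

{st0, st3, st4, st5}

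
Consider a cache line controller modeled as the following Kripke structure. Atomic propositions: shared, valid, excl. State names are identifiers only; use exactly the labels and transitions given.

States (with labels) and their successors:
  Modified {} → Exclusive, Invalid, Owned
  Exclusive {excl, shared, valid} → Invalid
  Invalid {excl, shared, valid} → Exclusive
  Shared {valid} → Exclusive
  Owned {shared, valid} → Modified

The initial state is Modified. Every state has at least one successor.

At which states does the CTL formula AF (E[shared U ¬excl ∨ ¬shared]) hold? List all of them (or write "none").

States satisfying E[shared U ¬excl ∨ ¬shared]: {Modified, Shared, Owned}.
States satisfying AF (E[shared U ¬excl ∨ ¬shared]): {Modified, Shared, Owned}.

{Modified, Shared, Owned}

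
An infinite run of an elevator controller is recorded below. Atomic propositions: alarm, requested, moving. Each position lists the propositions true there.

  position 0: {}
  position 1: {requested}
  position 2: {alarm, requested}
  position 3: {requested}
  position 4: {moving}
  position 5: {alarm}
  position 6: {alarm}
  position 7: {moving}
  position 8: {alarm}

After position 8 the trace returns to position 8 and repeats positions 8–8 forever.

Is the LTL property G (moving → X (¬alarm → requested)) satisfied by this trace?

Yes

moving → X (¬alarm → requested) holds at every position 0..8, and those are all positions ever visited, so G (moving → X (¬alarm → requested)) holds.
Positions where moving holds: 4, 7.
Check X (¬alarm → requested) at each: 4→ok, 7→ok.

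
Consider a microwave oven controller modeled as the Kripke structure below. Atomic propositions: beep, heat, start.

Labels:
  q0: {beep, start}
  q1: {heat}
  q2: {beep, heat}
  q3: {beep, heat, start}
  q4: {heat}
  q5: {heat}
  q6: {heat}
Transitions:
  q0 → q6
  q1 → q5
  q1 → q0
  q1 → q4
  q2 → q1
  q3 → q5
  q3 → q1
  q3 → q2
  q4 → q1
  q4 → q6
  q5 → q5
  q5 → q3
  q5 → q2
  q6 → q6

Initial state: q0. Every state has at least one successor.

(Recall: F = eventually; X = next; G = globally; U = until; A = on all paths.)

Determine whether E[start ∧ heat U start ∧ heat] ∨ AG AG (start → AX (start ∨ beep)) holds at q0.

States satisfying start ∧ heat: {q3}.
States satisfying E[start ∧ heat U start ∧ heat]: {q3}.
States satisfying AG (start → AX (start ∨ beep)): {q6}.
States satisfying AG AG (start → AX (start ∨ beep)): {q6}.
States satisfying E[start ∧ heat U start ∧ heat] ∨ AG AG (start → AX (start ∨ beep)): {q3, q6}.
q0 ∉ Sat(E[start ∧ heat U start ∧ heat] ∨ AG AG (start → AX (start ∨ beep))).

Does not hold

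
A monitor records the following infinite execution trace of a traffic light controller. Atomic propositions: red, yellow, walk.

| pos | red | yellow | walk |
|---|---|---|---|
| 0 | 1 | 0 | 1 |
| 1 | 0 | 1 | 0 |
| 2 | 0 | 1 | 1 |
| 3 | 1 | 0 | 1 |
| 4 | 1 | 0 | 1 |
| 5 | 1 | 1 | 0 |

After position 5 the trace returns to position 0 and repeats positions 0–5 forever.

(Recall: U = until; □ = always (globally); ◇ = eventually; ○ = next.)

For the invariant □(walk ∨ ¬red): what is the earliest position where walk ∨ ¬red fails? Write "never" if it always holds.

5

Check walk ∨ ¬red at each position in order: 0 ✓, 1 ✓, 2 ✓, 3 ✓, 4 ✓.
At position 5 the labels are {red, yellow}, so walk ∨ ¬red is false there. This is the first violation.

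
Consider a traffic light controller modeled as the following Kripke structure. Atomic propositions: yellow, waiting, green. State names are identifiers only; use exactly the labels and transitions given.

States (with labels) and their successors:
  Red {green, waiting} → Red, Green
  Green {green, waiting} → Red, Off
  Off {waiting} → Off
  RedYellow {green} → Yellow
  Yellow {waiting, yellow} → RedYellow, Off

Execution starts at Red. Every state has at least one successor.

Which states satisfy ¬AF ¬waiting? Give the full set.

{Red, Green, Off, Yellow}

States satisfying ¬waiting: {RedYellow}.
States satisfying AF ¬waiting: {RedYellow}.
States satisfying ¬AF ¬waiting: {Red, Green, Off, Yellow}.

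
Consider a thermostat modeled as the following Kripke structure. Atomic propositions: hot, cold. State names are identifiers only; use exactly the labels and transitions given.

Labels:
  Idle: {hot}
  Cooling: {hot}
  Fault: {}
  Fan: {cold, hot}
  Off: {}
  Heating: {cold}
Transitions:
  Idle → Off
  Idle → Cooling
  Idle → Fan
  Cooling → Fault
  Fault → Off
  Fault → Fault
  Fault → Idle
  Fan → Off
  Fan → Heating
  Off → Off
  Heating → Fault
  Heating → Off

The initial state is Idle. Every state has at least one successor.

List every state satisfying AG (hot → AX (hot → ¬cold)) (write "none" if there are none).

{Off}

States satisfying hot → AX (hot → ¬cold): {Cooling, Fault, Fan, Off, Heating}.
States satisfying AG (hot → AX (hot → ¬cold)): {Off}.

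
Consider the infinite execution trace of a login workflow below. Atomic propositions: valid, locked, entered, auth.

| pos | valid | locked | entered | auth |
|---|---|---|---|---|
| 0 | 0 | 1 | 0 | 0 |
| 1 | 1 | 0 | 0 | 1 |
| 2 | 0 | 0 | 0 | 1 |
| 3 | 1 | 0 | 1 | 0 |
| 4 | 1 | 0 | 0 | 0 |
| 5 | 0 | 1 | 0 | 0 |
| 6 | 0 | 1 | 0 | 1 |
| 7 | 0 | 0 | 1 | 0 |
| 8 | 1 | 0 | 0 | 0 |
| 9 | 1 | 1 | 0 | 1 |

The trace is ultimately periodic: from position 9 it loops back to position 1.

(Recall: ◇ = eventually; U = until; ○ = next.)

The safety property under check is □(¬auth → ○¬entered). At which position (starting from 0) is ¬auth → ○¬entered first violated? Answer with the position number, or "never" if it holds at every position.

never

¬auth → ○¬entered holds at every position 0..9, and those are all the positions the trace ever visits, so the invariant □(¬auth → ○¬entered) is never violated.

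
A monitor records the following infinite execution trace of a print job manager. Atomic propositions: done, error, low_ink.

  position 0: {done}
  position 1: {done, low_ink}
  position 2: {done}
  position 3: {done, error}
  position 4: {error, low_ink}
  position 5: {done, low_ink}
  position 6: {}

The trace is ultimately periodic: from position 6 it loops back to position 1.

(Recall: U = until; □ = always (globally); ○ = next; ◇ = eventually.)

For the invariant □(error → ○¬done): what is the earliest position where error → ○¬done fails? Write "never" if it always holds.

Check error → ○¬done at each position in order: 0 ✓, 1 ✓, 2 ✓, 3 ✓.
At position 4 the labels are {error, low_ink} and the next position 5 has {done, low_ink}, so error → ○¬done is false there. This is the first violation.

4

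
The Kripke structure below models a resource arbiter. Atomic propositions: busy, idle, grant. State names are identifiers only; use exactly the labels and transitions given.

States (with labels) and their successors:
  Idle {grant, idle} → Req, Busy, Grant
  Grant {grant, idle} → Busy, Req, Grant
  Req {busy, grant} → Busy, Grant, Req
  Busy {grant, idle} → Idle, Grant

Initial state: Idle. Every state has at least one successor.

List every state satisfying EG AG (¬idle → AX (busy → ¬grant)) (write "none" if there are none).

States satisfying AG (¬idle → AX (busy → ¬grant)): ∅.
States satisfying EG AG (¬idle → AX (busy → ¬grant)): ∅.

none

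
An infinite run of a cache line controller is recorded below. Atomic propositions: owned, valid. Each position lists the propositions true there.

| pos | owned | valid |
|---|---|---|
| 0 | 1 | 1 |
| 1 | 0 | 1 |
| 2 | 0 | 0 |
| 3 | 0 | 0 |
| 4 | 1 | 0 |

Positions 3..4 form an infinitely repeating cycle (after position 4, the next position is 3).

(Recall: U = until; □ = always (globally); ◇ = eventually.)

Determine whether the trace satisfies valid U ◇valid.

Holds

Walking from position 0: ◇valid first holds at position 0, and valid holds at every earlier position along the way, so valid U ◇valid holds.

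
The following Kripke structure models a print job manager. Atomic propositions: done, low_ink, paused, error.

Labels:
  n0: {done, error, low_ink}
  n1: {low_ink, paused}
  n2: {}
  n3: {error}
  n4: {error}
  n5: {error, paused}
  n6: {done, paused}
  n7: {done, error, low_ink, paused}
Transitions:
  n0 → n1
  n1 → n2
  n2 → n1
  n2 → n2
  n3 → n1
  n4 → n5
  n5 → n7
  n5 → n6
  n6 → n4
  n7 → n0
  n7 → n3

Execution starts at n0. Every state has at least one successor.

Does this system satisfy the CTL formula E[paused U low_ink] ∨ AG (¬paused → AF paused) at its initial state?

States satisfying paused: {n1, n5, n6, n7}.
States satisfying low_ink: {n0, n1, n7}.
States satisfying E[paused U low_ink]: {n0, n1, n5, n7}.
States satisfying ¬paused → AF paused: {n0, n1, n3, n4, n5, n6, n7}.
States satisfying AG (¬paused → AF paused): ∅.
States satisfying E[paused U low_ink] ∨ AG (¬paused → AF paused): {n0, n1, n5, n7}.
n0 ∈ Sat(E[paused U low_ink] ∨ AG (¬paused → AF paused)).

Satisfied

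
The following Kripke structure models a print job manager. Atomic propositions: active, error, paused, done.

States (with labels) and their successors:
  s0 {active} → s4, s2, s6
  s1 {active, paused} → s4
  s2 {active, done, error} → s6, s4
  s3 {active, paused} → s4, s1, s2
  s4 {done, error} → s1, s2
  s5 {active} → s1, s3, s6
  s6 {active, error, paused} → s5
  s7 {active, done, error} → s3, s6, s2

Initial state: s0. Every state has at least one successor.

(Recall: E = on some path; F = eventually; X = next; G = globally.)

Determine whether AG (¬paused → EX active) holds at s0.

Satisfied

States satisfying ¬paused → EX active: {s0, s1, s2, s3, s4, s5, s6, s7}.
States satisfying AG (¬paused → EX active): {s0, s1, s2, s3, s4, s5, s6, s7}.
Every state reachable from s0 satisfies ¬paused → EX active.
s0 ∈ Sat(AG (¬paused → EX active)).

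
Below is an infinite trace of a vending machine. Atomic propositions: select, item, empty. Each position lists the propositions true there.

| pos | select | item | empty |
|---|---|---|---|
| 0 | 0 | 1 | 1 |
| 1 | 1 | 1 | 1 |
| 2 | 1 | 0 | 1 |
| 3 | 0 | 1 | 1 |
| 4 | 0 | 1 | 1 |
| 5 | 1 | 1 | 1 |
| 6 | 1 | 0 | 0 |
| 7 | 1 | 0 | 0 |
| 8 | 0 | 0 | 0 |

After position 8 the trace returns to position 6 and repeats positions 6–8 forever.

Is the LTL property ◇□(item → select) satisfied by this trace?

□(item → select) holds at position 5, which is reachable from 0, so ◇□(item → select) holds.

Yes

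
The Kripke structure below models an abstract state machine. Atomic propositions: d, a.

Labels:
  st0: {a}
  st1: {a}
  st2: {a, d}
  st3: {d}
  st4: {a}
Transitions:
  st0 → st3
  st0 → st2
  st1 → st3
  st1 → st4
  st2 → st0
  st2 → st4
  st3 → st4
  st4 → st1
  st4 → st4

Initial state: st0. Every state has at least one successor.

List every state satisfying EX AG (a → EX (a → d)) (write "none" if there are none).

none

States satisfying AG (a → EX (a → d)): ∅.
States satisfying EX AG (a → EX (a → d)): ∅.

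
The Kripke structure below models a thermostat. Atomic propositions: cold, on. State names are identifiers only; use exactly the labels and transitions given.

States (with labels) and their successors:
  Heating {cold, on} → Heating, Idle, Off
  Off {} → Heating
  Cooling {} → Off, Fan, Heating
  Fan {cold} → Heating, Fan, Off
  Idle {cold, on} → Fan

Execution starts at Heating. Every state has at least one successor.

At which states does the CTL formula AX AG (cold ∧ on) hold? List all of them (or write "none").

none

States satisfying AG (cold ∧ on): ∅.
States satisfying AX AG (cold ∧ on): ∅.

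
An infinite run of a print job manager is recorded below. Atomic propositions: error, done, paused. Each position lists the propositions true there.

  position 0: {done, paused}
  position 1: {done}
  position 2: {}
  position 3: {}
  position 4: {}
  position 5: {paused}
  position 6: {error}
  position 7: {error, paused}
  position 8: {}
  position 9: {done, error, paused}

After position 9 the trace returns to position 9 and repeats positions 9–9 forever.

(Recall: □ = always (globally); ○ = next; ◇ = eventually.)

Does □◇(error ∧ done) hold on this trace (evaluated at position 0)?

◇(error ∧ done) holds at every position 0..9, and those are all positions ever visited, so □◇(error ∧ done) holds.

Holds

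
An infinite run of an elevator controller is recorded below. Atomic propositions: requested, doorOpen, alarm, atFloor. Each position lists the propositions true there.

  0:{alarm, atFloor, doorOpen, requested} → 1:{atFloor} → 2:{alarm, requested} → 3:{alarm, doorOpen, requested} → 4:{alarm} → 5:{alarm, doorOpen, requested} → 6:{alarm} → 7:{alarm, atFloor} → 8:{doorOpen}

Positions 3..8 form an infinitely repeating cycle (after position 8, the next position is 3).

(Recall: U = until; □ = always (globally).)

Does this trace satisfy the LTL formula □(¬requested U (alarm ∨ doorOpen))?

¬requested U (alarm ∨ doorOpen) holds at every position 0..8, and those are all positions ever visited, so □(¬requested U (alarm ∨ doorOpen)) holds.

Satisfied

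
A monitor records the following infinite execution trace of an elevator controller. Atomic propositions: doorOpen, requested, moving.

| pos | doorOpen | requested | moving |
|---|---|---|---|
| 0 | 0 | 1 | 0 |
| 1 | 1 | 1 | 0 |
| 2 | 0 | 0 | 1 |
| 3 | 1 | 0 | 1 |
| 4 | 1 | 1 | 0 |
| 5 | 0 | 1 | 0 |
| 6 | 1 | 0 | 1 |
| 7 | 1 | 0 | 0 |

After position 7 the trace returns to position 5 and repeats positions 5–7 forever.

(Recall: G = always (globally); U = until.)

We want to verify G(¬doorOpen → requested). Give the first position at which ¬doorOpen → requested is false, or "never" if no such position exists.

Check ¬doorOpen → requested at each position in order: 0 ✓, 1 ✓.
At position 2 the labels are {moving}, so ¬doorOpen → requested is false there. This is the first violation.

2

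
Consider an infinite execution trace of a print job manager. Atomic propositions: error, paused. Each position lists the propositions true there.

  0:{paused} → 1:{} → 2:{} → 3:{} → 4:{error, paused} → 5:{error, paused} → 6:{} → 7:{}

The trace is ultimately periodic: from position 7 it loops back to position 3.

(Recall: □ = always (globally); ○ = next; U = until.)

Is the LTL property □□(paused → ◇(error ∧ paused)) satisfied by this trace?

Yes

□(paused → ◇(error ∧ paused)) holds at every position 0..7, and those are all positions ever visited, so □□(paused → ◇(error ∧ paused)) holds.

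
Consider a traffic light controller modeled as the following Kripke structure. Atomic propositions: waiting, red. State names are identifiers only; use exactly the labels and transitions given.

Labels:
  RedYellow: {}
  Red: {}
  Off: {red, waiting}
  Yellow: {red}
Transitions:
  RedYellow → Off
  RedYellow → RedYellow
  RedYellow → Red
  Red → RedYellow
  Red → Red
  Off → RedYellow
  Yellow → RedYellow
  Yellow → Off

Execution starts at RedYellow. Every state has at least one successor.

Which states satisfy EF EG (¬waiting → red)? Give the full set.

none

States satisfying EG (¬waiting → red): ∅.
States satisfying EF EG (¬waiting → red): ∅.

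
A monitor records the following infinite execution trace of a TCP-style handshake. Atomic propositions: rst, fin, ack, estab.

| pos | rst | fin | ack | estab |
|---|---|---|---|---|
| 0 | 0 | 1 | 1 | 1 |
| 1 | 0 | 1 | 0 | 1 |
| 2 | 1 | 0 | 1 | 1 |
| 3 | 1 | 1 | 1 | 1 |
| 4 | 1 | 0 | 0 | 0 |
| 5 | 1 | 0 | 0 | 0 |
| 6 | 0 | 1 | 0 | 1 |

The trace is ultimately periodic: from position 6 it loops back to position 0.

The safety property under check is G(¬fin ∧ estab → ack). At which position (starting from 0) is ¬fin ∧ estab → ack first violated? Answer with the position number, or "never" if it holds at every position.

¬fin ∧ estab → ack holds at every position 0..6, and those are all the positions the trace ever visits, so the invariant G(¬fin ∧ estab → ack) is never violated.

never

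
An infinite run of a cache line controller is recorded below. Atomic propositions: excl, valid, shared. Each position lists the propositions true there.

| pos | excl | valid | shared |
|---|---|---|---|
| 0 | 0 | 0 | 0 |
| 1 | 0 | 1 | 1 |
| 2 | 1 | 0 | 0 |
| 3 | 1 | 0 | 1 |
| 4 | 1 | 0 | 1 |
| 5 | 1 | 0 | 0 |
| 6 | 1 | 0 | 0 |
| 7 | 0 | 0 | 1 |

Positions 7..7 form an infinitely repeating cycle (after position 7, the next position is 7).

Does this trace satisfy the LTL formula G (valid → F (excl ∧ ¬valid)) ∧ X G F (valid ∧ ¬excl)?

No

valid → F (excl ∧ ¬valid) holds at every position 0..7, and those are all positions ever visited, so G (valid → F (excl ∧ ¬valid)) holds.
Positions where valid holds: 1.
Check F (excl ∧ ¬valid) at each: 1→ok.
The position after 0 is 1; G F (valid ∧ ¬excl) is false there.
At position 0: G (valid → F (excl ∧ ¬valid)) is true; X G F (valid ∧ ¬excl) is false; so G (valid → F (excl ∧ ¬valid)) ∧ X G F (valid ∧ ¬excl) is false.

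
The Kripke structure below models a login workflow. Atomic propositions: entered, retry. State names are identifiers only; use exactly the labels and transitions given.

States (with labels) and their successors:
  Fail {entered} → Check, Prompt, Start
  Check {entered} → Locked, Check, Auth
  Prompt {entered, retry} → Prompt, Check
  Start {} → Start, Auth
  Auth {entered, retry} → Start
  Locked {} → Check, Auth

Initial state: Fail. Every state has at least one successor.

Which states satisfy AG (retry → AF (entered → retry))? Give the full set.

States satisfying retry → AF (entered → retry): {Fail, Check, Prompt, Start, Auth, Locked}.
States satisfying AG (retry → AF (entered → retry)): {Fail, Check, Prompt, Start, Auth, Locked}.

{Fail, Check, Prompt, Start, Auth, Locked}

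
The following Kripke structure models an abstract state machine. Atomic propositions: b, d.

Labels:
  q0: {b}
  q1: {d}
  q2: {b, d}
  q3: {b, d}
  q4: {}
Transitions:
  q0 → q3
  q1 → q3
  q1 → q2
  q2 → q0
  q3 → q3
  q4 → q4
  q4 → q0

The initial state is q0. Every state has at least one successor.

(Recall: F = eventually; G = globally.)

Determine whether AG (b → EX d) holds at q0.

Yes

States satisfying b → EX d: {q0, q1, q3, q4}.
States satisfying AG (b → EX d): {q0, q3, q4}.
Every state reachable from q0 satisfies b → EX d.
q0 ∈ Sat(AG (b → EX d)).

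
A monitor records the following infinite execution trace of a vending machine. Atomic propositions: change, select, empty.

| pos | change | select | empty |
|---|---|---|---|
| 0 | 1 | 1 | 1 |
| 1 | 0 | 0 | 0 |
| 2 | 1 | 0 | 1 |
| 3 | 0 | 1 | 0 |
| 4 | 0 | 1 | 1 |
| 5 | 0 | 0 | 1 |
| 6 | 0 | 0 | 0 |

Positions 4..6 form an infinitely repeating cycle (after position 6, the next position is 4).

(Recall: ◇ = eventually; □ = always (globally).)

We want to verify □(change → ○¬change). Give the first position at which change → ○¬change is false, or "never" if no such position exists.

change → ○¬change holds at every position 0..6, and those are all the positions the trace ever visits, so the invariant □(change → ○¬change) is never violated.

never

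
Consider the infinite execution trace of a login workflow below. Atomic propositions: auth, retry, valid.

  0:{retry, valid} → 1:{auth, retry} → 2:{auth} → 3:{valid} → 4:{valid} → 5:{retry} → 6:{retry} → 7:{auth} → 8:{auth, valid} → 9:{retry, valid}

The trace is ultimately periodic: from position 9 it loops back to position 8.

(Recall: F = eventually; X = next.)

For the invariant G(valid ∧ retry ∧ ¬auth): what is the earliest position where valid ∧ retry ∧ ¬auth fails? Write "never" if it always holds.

Check valid ∧ retry ∧ ¬auth at each position in order: 0 ✓.
At position 1 the labels are {auth, retry}, so valid ∧ retry ∧ ¬auth is false there. This is the first violation.

1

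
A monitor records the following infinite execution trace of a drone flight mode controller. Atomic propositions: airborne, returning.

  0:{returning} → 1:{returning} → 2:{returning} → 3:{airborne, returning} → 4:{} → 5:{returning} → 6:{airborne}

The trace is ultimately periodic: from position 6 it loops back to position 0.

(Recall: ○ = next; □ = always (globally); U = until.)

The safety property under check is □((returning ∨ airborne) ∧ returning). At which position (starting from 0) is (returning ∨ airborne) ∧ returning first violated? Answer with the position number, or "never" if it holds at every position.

4

Check (returning ∨ airborne) ∧ returning at each position in order: 0 ✓, 1 ✓, 2 ✓, 3 ✓.
At position 4 the labels are {}, so (returning ∨ airborne) ∧ returning is false there. This is the first violation.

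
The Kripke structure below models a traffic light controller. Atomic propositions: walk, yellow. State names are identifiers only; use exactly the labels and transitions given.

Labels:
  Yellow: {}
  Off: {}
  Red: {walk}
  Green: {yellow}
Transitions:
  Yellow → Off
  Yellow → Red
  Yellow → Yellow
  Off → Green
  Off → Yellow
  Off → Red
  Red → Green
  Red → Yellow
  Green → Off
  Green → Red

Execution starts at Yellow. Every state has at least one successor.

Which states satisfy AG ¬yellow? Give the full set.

none

States satisfying ¬yellow: {Yellow, Off, Red}.
States satisfying AG ¬yellow: ∅.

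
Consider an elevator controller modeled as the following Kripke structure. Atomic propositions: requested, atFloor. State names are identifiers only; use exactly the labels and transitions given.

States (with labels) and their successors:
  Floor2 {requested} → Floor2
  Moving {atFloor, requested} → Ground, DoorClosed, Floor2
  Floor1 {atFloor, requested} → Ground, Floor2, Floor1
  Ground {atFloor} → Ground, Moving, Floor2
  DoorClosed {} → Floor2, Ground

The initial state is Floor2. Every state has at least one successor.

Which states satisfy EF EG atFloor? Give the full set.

States satisfying EG atFloor: {Moving, Floor1, Ground}.
States satisfying EF EG atFloor: {Moving, Floor1, Ground, DoorClosed}.

{Moving, Floor1, Ground, DoorClosed}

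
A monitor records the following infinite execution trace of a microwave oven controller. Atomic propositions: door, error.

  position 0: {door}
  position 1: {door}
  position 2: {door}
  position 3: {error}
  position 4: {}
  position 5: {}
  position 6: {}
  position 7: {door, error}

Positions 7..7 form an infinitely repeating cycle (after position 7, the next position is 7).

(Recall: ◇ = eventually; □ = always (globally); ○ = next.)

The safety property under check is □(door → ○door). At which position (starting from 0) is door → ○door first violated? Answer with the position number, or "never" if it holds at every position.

2

Check door → ○door at each position in order: 0 ✓, 1 ✓.
At position 2 the labels are {door} and the next position 3 has {error}, so door → ○door is false there. This is the first violation.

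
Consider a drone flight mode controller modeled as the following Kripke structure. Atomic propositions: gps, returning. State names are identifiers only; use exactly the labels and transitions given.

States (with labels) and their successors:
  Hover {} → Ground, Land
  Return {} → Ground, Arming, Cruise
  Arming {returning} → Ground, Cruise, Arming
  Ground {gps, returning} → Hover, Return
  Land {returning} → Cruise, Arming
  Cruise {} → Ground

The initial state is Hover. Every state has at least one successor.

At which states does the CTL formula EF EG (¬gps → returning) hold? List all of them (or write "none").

States satisfying EG (¬gps → returning): {Arming, Land}.
States satisfying EF EG (¬gps → returning): {Hover, Return, Arming, Ground, Land, Cruise}.

{Hover, Return, Arming, Ground, Land, Cruise}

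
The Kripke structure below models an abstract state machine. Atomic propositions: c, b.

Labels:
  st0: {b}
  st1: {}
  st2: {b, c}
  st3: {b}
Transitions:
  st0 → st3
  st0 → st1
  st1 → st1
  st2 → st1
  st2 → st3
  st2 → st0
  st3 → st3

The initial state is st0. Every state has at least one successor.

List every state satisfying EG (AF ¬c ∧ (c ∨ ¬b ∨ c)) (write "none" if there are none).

{st1, st2}

States satisfying AF ¬c ∧ (c ∨ ¬b ∨ c): {st1, st2}.
States satisfying EG (AF ¬c ∧ (c ∨ ¬b ∨ c)): {st1, st2}.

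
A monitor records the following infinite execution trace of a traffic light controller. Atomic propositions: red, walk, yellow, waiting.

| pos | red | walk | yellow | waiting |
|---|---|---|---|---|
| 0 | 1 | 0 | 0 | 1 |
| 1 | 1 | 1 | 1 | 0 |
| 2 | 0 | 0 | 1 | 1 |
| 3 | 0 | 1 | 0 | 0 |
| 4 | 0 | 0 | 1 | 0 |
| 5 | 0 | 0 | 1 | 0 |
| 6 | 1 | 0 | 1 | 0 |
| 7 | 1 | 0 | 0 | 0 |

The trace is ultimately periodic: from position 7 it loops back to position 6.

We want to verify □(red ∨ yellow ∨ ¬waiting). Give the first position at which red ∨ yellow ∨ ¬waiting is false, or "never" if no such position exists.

red ∨ yellow ∨ ¬waiting holds at every position 0..7, and those are all the positions the trace ever visits, so the invariant □(red ∨ yellow ∨ ¬waiting) is never violated.

never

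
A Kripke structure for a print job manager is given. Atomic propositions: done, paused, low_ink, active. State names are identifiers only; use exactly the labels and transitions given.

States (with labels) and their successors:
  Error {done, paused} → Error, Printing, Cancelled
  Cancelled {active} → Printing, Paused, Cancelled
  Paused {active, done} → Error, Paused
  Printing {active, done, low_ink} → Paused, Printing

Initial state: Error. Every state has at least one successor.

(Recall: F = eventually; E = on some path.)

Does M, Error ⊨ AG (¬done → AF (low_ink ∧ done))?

States satisfying ¬done → AF (low_ink ∧ done): {Error, Paused, Printing}.
States satisfying AG (¬done → AF (low_ink ∧ done)): ∅.
Cancelled is reachable from Error and violates ¬done → AF (low_ink ∧ done), so AG fails at Error.
Error ∉ Sat(AG (¬done → AF (low_ink ∧ done))).

No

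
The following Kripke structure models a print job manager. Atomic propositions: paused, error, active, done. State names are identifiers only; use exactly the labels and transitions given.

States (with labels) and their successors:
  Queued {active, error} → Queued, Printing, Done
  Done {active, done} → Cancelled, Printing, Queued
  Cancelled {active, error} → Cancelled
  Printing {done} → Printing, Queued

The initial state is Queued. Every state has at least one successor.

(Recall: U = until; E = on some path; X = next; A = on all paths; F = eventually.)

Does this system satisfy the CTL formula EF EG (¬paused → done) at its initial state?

States satisfying EG (¬paused → done): {Done, Printing}.
States satisfying EF EG (¬paused → done): {Queued, Done, Printing}.
Some path from Queued reaches a state where EG (¬paused → done) holds.
Queued ∈ Sat(EF EG (¬paused → done)).

Holds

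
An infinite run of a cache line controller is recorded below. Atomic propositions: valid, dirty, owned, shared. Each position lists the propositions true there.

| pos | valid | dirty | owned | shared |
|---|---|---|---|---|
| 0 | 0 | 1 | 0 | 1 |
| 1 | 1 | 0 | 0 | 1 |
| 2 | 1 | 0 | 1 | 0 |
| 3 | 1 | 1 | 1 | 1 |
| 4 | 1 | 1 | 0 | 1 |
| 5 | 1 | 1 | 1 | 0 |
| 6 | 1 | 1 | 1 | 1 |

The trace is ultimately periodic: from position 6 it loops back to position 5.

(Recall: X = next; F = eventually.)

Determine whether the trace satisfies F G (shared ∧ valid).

G (shared ∧ valid) is false at every position 0..6, so it never becomes true and F G (shared ∧ valid) fails.

No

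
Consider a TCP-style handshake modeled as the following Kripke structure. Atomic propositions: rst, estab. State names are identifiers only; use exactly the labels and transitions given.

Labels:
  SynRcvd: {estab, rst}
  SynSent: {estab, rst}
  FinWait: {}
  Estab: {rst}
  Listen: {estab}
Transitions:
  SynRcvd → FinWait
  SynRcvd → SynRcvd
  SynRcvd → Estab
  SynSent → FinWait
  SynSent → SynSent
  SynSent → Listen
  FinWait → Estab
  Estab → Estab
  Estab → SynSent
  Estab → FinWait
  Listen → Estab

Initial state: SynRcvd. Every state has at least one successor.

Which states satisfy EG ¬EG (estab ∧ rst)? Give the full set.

{FinWait, Estab, Listen}

States satisfying ¬EG (estab ∧ rst): {FinWait, Estab, Listen}.
States satisfying EG ¬EG (estab ∧ rst): {FinWait, Estab, Listen}.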